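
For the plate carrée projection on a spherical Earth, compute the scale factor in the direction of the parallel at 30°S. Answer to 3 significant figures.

1.15

For the equirectangular projection with φ₀ = 0 (plate carrée), h = 1 along meridians and k = sec φ along parallels.
k = 1/cos 30° = 1/0.8660 = 1.155.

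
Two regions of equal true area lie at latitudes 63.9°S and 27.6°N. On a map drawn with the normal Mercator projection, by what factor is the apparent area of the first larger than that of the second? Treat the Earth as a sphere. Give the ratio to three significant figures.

4.06

Mercator is conformal with k = sec φ, so areal scale = k² = sec²φ.
At 63.9°: sec²(63.9°) = 1/0.4399² = 5.167.
At 27.6°: sec²(27.6°) = 1/0.8862² = 1.273.
Ratio = 5.167/1.273 = cos²(27.6°)/cos²(63.9°) ≈ 4.06.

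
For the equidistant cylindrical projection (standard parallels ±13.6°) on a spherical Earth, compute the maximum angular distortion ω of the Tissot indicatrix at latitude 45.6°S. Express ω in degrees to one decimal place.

18.7°

With standard parallel φ₀ = 13.6°, the equirectangular projection gives x = Rλ cos φ₀, y = Rφ, so h = 1 and k = cos 13.6° / cos φ.
At 45.6°: h = 1.000, k = 1.389; principal scales a = 1.389, b = 1.000.
sin(ω/2) = (a − b)/(a + b) = 0.3892/2.389 = 0.1629, so ω = 2 arcsin(0.1629) ≈ 18.7°.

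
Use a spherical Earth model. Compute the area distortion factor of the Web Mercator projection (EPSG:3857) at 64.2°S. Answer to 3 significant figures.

5.28

Mercator is conformal, so the point scale is isotropic: h = k = sec φ = 1/cos φ.
Areal scale = k² = sec²φ = 1/cos²(64.2°) = 1/0.4352² = 5.279.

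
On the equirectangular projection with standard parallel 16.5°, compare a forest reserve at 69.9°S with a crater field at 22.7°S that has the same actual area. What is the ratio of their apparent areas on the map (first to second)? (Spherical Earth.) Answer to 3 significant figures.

In the equirectangular projection with standard parallel φ₀ = 16.5° (x = Rλ cos φ₀, y = Rφ), meridians are true-scale (h = 1) and the parallel scale is k = cos φ₀ / cos φ.
Areal scale at 69.9°: h·k = 1.000 × 2.790 = 2.790.
Areal scale at 22.7°: h·k = 1.000 × 1.039 = 1.039.
Ratio = 2.790/1.039 ≈ 2.68.

2.68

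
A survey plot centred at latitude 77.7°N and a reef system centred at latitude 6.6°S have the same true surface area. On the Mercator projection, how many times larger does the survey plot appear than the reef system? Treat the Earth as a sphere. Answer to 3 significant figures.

On Mercator, area is exaggerated by sec²φ = 1/cos²φ.
At 77.7°: sec²(77.7°) = 1/0.2130² = 22.04.
At 6.6°: sec²(6.6°) = 1/0.9934² = 1.013.
Ratio = 22.04/1.013 = cos²(6.6°)/cos²(77.7°) ≈ 21.7.

21.7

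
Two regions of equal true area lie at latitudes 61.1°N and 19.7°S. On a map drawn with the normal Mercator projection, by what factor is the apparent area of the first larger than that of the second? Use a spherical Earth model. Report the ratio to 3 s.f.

3.79

Mercator is conformal with k = sec φ, so areal scale = k² = sec²φ.
At 61.1°: sec²(61.1°) = 1/0.4833² = 4.282.
At 19.7°: sec²(19.7°) = 1/0.9415² = 1.128.
Ratio = 4.282/1.128 = cos²(19.7°)/cos²(61.1°) ≈ 3.79.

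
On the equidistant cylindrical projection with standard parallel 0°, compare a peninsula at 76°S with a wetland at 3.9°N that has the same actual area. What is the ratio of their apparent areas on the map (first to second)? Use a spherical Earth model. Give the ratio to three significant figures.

In the plate carrée (x = Rλ, y = Rφ), meridians are true-scale (h = 1) and parallels are stretched by k = sec φ.
Areal scale at 76°: h·k = 1.000 × 4.134 = 4.134.
Areal scale at 3.9°: h·k = 1.000 × 1.002 = 1.002.
Ratio = 4.134/1.002 ≈ 4.12.

4.12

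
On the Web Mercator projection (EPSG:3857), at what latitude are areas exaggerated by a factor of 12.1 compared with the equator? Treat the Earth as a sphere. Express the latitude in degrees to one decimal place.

73.3°

Mercator areal scale is sec²φ.
sec²φ = 12.1  ⇒  cos²φ = 0.08264  ⇒  cos φ = 0.2875.
φ = arccos(0.2875) ≈ 73.3°.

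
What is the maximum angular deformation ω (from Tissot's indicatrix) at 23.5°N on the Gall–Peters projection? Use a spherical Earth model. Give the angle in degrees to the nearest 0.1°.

Gall–Peters is a cylindrical equal-area projection with standard parallels at ±45°. For cylindrical equal-area with standard parallel φ₀, h = cos φ / cos φ₀ and k = cos φ₀ / cos φ, so h·k = 1.
At 23.5°: h = 1.297, k = 0.7711; principal scales a = 1.297, b = 0.7711.
sin(ω/2) = (a − b)/(a + b) = 0.5259/2.068 = 0.2543, so ω = 2 arcsin(0.2543) ≈ 29.5°.

29.5°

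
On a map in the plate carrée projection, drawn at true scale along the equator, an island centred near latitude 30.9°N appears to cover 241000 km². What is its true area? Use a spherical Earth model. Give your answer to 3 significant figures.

207000 km²

Plate carrée maps x = Rλ, y = Rφ. The meridian scale is h = 1 and the parallel scale is k = 1/cos φ = sec φ.
Areal scale = h·k = 1 × sec φ; at 30.9°, h = 1.000, k = 1.165, so h·k = 1.165.
True area = apparent / (areal scale) = 241000 / 1.165 ≈ 207000 km².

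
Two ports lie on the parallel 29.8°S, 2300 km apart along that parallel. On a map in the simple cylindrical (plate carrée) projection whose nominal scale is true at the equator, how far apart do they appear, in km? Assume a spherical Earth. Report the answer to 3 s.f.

In the plate carrée (x = Rλ, y = Rφ), meridians are true-scale (h = 1) and parallels are stretched by k = sec φ.
Along the parallel, k = sec 29.8° = 1/0.8678 = 1.152.
Map distance = 2300 × 1.152 ≈ 2650 km.

2650 km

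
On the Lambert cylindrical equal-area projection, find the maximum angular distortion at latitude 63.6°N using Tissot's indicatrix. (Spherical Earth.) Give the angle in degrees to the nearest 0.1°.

84.1°

The Lambert cylindrical equal-area projection is the cylindrical equal-area projection with its standard parallel at the equator (φ₀ = 0). For cylindrical equal-area with standard parallel φ₀, h = cos φ / cos φ₀ and k = cos φ₀ / cos φ, so h·k = 1.
At 63.6°: h = 0.4446, k = 2.249; principal scales a = 2.249, b = 0.4446.
sin(ω/2) = (a − b)/(a + b) = 1.804/2.694 = 0.6699, so ω = 2 arcsin(0.6699) ≈ 84.1°.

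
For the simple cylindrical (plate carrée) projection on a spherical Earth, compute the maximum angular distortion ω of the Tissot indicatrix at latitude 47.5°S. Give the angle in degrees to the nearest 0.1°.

22.3°

In the plate carrée (x = Rλ, y = Rφ), meridians are true-scale (h = 1) and parallels are stretched by k = sec φ.
At 47.5°: h = 1.000, k = 1.480; principal scales a = 1.480, b = 1.000.
sin(ω/2) = (a − b)/(a + b) = 0.4802/2.480 = 0.1936, so ω = 2 arcsin(0.1936) ≈ 22.3°.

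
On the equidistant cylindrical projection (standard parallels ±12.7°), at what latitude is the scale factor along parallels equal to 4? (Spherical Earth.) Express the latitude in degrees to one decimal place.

The equidistant cylindrical projection with φ₀ = 12.7° has h = 1 (meridians true) and k = cos φ₀ / cos φ along parallels.
k = cos φ₀ / cos φ = 4  ⇒  cos φ = cos 12.7° / 4 = 0.2439.
φ = arccos(0.2439) ≈ 75.9°.

75.9°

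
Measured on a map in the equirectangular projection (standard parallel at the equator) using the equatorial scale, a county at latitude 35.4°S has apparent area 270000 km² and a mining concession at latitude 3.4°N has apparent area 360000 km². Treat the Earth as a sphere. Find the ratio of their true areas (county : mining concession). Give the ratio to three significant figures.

On the plate carrée, areal scale = h·k = 1 × sec φ, so true area = apparent × cos φ.
True area of county: 270000 × cos(35.4°) = 270000 × 0.8151 = 220100 km².
True area of mining concession: 360000 × cos(3.4°) = 360000 × 0.9982 = 359400 km².
Ratio = 220100 / 359400 ≈ 0.612.

0.612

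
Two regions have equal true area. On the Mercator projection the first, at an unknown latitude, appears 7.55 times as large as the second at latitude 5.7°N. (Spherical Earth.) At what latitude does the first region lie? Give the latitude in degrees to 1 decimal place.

68.8°

Mercator areal scale is sec²φ, so apparent-area ratio = sec²φ₁ / sec²φ₂ = cos²φ₂ / cos²φ₁.
cos²φ₂ / cos²φ₁ = 7.55  ⇒  cos φ₁ = cos 5.7° / √7.55 = 0.9951/2.748 = 0.3621.
φ₁ = arccos(0.3621) ≈ 68.8°.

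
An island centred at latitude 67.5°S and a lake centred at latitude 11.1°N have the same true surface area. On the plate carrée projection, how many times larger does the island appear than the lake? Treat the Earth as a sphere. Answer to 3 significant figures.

Plate carrée maps x = Rλ, y = Rφ. The meridian scale is h = 1 and the parallel scale is k = 1/cos φ = sec φ.
Areal scale at 67.5°: h·k = 1.000 × 2.613 = 2.613.
Areal scale at 11.1°: h·k = 1.000 × 1.019 = 1.019.
Ratio = 2.613/1.019 ≈ 2.56.

2.56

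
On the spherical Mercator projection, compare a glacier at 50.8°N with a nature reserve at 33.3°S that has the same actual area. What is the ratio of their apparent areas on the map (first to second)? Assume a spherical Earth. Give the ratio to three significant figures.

On Mercator, area is exaggerated by sec²φ = 1/cos²φ.
At 50.8°: sec²(50.8°) = 1/0.6320² = 2.503.
At 33.3°: sec²(33.3°) = 1/0.8358² = 1.431.
Ratio = 2.503/1.431 = cos²(33.3°)/cos²(50.8°) ≈ 1.75.

1.75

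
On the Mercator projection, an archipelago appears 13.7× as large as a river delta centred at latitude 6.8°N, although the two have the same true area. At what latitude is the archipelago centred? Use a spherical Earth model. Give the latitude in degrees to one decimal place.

74.4°

For equal true areas on Mercator, apparent areas scale as sec²φ, so the ratio is cos²φ₂ / cos²φ₁.
cos²φ₂ / cos²φ₁ = 13.7  ⇒  cos φ₁ = cos 6.8° / √13.7 = 0.9930/3.701 = 0.2683.
φ₁ = arccos(0.2683) ≈ 74.4°.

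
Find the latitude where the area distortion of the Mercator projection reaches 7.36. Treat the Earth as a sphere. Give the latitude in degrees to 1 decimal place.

Mercator areal scale is sec²φ.
sec²φ = 7.36  ⇒  cos²φ = 0.1359  ⇒  cos φ = 0.3686.
φ = arccos(0.3686) ≈ 68.4°.

68.4°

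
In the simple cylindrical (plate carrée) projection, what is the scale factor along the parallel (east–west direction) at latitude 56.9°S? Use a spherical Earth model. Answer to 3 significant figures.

1.83

In the plate carrée (x = Rλ, y = Rφ), meridians are true-scale (h = 1) and parallels are stretched by k = sec φ.
k = 1/cos 56.9° = 1/0.5461 = 1.831.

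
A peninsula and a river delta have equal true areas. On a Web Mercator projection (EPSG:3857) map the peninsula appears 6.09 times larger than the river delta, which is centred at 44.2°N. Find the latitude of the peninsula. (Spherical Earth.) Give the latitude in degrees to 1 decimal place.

73.1°

On Mercator, (apparent₁)/(apparent₂) = sec²φ₁ / sec²φ₂ when true areas are equal.
cos²φ₂ / cos²φ₁ = 6.09  ⇒  cos φ₁ = cos 44.2° / √6.09 = 0.7169/2.468 = 0.2905.
φ₁ = arccos(0.2905) ≈ 73.1°.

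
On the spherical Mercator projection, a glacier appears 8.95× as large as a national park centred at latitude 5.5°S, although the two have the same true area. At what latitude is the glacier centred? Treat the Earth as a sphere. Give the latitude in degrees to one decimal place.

70.6°

Mercator areal scale is sec²φ, so apparent-area ratio = sec²φ₁ / sec²φ₂ = cos²φ₂ / cos²φ₁.
cos²φ₂ / cos²φ₁ = 8.95  ⇒  cos φ₁ = cos 5.5° / √8.95 = 0.9954/2.992 = 0.3327.
φ₁ = arccos(0.3327) ≈ 70.6°.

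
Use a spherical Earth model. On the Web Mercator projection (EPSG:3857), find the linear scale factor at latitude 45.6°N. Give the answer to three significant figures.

For Mercator, h = k = sec φ (a conformal cylindrical projection has a single point scale, 1/cos φ).
k = 1/cos 45.6° = 1/0.6997 = 1.429.

1.43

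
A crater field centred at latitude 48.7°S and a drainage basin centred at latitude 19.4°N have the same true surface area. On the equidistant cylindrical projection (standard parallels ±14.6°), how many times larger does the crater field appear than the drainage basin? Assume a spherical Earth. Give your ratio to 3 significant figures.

With standard parallel φ₀ = 14.6°, the equirectangular projection gives x = Rλ cos φ₀, y = Rφ, so h = 1 and k = cos 14.6° / cos φ.
Areal scale at 48.7°: h·k = 1.000 × 1.466 = 1.466.
Areal scale at 19.4°: h·k = 1.000 × 1.026 = 1.026.
Ratio = 1.466/1.026 ≈ 1.43.

1.43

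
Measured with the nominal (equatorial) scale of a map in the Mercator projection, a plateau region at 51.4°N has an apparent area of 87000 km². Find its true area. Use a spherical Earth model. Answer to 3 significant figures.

33900 km²

For Mercator, h = k = sec φ (a conformal cylindrical projection has a single point scale, 1/cos φ).
Areal scale = k² = sec²φ = 1/cos²(51.4°) = 1/0.6239² = 2.569.
True area = apparent / (areal scale) = 87000 / 2.569 ≈ 33900 km².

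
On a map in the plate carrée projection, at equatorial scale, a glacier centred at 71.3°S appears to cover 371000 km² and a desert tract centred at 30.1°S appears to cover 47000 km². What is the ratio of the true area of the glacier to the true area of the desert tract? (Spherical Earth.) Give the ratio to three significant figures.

2.93

Plate carrée has h = 1 and k = sec φ, giving areal scale sec φ; true area = (apparent area) · cos φ.
True area of glacier: 371000 × cos(71.3°) = 371000 × 0.3206 = 118900 km².
True area of desert tract: 47000 × cos(30.1°) = 47000 × 0.8652 = 40660 km².
Ratio = 118900 / 40660 ≈ 2.93.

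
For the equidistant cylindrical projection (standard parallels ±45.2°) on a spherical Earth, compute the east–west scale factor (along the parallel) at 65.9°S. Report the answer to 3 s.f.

1.73

With standard parallel φ₀ = 45.2°, the equirectangular projection gives x = Rλ cos φ₀, y = Rφ, so h = 1 and k = cos 45.2° / cos φ.
k = cos 45.2° / cos 65.9° = 0.7046/0.4083 = 1.726.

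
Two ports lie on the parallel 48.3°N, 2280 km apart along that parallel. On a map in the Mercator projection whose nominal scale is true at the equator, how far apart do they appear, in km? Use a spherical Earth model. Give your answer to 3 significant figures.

For Mercator, h = k = sec φ (a conformal cylindrical projection has a single point scale, 1/cos φ).
Along the parallel, k = sec 48.3° = 1/0.6652 = 1.503.
Map distance = 2280 × 1.503 ≈ 3430 km.

3430 km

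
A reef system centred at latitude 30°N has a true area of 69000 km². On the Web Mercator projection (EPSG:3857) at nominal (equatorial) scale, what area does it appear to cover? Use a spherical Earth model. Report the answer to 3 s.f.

92000 km²

The Mercator projection is conformal; its linear scale factor is the same in every direction and equals sec φ = 1/cos φ.
Areal scale = k² = sec²φ = 1/cos²(30°) = 1/0.8660² = 1.333.
Apparent area = 69000 × 1.333 ≈ 92000 km².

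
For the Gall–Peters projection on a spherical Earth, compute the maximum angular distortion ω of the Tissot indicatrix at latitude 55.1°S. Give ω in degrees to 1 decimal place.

24.1°

Gall–Peters is a cylindrical equal-area projection with standard parallels at ±45°. For cylindrical equal-area with standard parallel φ₀, h = cos φ / cos φ₀ and k = cos φ₀ / cos φ, so h·k = 1.
At 55.1°: h = 0.8091, k = 1.236; principal scales a = 1.236, b = 0.8091.
sin(ω/2) = (a − b)/(a + b) = 0.4267/2.045 = 0.2087, so ω = 2 arcsin(0.2087) ≈ 24.1°.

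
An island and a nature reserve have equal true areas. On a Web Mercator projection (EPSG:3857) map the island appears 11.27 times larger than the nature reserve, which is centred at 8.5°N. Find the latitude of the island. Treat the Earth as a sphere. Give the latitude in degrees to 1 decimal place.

Mercator areal scale is sec²φ, so apparent-area ratio = sec²φ₁ / sec²φ₂ = cos²φ₂ / cos²φ₁.
cos²φ₂ / cos²φ₁ = 11.27  ⇒  cos φ₁ = cos 8.5° / √11.27 = 0.9890/3.357 = 0.2946.
φ₁ = arccos(0.2946) ≈ 72.9°.

72.9°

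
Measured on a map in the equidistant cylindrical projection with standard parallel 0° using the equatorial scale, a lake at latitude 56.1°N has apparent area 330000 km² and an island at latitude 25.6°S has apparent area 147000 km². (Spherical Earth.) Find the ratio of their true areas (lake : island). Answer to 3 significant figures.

1.39

On the plate carrée, areal scale = h·k = 1 × sec φ, so true area = apparent × cos φ.
True area of lake: 330000 × cos(56.1°) = 330000 × 0.5577 = 184100 km².
True area of island: 147000 × cos(25.6°) = 147000 × 0.9018 = 132600 km².
Ratio = 184100 / 132600 ≈ 1.39.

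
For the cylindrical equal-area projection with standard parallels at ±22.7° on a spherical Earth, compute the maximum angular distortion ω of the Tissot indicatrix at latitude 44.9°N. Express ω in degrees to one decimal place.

29.9°

For cylindrical equal-area with standard parallel φ₀, h = cos φ / cos φ₀ and k = cos φ₀ / cos φ, so h·k = 1.
At 44.9°: h = 0.7678, k = 1.302; principal scales a = 1.302, b = 0.7678.
sin(ω/2) = (a − b)/(a + b) = 0.5346/2.070 = 0.2582, so ω = 2 arcsin(0.2582) ≈ 29.9°.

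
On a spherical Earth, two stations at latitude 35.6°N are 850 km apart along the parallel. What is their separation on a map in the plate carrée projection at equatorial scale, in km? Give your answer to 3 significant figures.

1050 km

In the plate carrée (x = Rλ, y = Rφ), meridians are true-scale (h = 1) and parallels are stretched by k = sec φ.
Along the parallel, k = sec 35.6° = 1/0.8131 = 1.230.
Map distance = 850 × 1.230 ≈ 1050 km.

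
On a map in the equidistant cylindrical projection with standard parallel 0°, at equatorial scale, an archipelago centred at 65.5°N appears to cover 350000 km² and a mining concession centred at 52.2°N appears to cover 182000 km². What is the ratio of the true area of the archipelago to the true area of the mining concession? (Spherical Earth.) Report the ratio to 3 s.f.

On the plate carrée, areal scale = h·k = 1 × sec φ, so true area = apparent × cos φ.
True area of archipelago: 350000 × cos(65.5°) = 350000 × 0.4147 = 145100 km².
True area of mining concession: 182000 × cos(52.2°) = 182000 × 0.6129 = 111500 km².
Ratio = 145100 / 111500 ≈ 1.30.

1.30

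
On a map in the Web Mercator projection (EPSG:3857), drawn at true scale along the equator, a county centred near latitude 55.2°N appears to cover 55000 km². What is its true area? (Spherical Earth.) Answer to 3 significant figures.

17900 km²

For Mercator, h = k = sec φ (a conformal cylindrical projection has a single point scale, 1/cos φ).
Areal scale = k² = sec²φ = 1/cos²(55.2°) = 1/0.5707² = 3.070.
True area = apparent / (areal scale) = 55000 / 3.070 ≈ 17900 km².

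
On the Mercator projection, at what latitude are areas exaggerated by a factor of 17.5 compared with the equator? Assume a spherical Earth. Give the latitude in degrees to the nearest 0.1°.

76.2°

Mercator areal scale is sec²φ.
sec²φ = 17.5  ⇒  cos²φ = 0.05714  ⇒  cos φ = 0.2390.
φ = arccos(0.2390) ≈ 76.2°.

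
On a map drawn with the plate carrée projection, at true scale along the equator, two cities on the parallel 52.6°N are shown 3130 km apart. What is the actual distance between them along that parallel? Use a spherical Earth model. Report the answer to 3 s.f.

Plate carrée maps x = Rλ, y = Rφ. The meridian scale is h = 1 and the parallel scale is k = 1/cos φ = sec φ.
Along the parallel at 52.6°, map distances are exaggerated by k = sec 52.6° = 1.646.
True distance = 3130 / 1.646 = 3130 × cos 52.6° ≈ 1900 km.

1900 km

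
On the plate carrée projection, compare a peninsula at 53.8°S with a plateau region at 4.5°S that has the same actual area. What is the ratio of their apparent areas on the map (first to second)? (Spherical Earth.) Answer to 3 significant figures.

In the plate carrée (x = Rλ, y = Rφ), meridians are true-scale (h = 1) and parallels are stretched by k = sec φ.
Areal scale at 53.8°: h·k = 1.000 × 1.693 = 1.693.
Areal scale at 4.5°: h·k = 1.000 × 1.003 = 1.003.
Ratio = 1.693/1.003 ≈ 1.69.

1.69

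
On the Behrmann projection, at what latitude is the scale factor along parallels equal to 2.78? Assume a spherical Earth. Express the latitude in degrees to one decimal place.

Behrmann is a cylindrical equal-area projection with standard parallels at ±30°. For cylindrical equal-area with standard parallel φ₀, h = cos φ / cos φ₀ and k = cos φ₀ / cos φ, so h·k = 1.
k = cos φ₀ / cos φ = 2.78  ⇒  cos φ = cos 30° / 2.78 = 0.3115.
φ = arccos(0.3115) ≈ 71.8°.

71.8°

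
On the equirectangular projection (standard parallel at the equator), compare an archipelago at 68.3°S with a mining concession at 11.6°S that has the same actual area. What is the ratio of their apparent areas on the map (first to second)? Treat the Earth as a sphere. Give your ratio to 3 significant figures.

In the plate carrée (x = Rλ, y = Rφ), meridians are true-scale (h = 1) and parallels are stretched by k = sec φ.
Areal scale at 68.3°: h·k = 1.000 × 2.705 = 2.705.
Areal scale at 11.6°: h·k = 1.000 × 1.021 = 1.021.
Ratio = 2.705/1.021 ≈ 2.65.

2.65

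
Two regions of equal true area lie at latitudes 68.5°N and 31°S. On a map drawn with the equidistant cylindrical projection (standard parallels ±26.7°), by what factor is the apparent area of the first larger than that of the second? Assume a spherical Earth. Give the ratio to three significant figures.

2.34

In the equirectangular projection with standard parallel φ₀ = 26.7° (x = Rλ cos φ₀, y = Rφ), meridians are true-scale (h = 1) and the parallel scale is k = cos φ₀ / cos φ.
Areal scale at 68.5°: h·k = 1.000 × 2.438 = 2.438.
Areal scale at 31°: h·k = 1.000 × 1.042 = 1.042.
Ratio = 2.438/1.042 ≈ 2.34.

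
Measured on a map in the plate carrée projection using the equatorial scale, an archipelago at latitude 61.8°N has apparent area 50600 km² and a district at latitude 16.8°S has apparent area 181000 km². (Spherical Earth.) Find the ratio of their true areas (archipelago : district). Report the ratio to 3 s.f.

0.138

On the plate carrée, areal scale = h·k = 1 × sec φ, so true area = apparent × cos φ.
True area of archipelago: 50600 × cos(61.8°) = 50600 × 0.4726 = 23910 km².
True area of district: 181000 × cos(16.8°) = 181000 × 0.9573 = 173300 km².
Ratio = 23910 / 173300 ≈ 0.138.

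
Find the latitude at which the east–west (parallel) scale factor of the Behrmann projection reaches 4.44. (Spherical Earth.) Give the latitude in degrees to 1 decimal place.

Behrmann is a cylindrical equal-area projection with standard parallels at ±30°. A cylindrical equal-area projection with standard parallel φ₀ has meridian scale h = cos φ / cos φ₀ and parallel scale k = cos φ₀ / cos φ (so areas are preserved, h·k = 1).
k = cos φ₀ / cos φ = 4.44  ⇒  cos φ = cos 30° / 4.44 = 0.1951.
φ = arccos(0.1951) ≈ 78.8°.

78.8°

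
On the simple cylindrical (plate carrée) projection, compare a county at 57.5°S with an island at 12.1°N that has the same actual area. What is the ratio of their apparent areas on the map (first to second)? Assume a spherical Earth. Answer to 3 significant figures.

For the equirectangular projection with φ₀ = 0 (plate carrée), h = 1 along meridians and k = sec φ along parallels.
Areal scale at 57.5°: h·k = 1.000 × 1.861 = 1.861.
Areal scale at 12.1°: h·k = 1.000 × 1.023 = 1.023.
Ratio = 1.861/1.023 ≈ 1.82.

1.82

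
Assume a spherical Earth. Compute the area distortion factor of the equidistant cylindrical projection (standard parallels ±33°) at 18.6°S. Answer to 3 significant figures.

The equidistant cylindrical projection with φ₀ = 33° has h = 1 (meridians true) and k = cos φ₀ / cos φ along parallels.
Areal scale = h·k = 1 × cos φ₀ / cos φ; at 18.6°, h = 1.000, k = 0.8849, so h·k = 0.8849.

0.885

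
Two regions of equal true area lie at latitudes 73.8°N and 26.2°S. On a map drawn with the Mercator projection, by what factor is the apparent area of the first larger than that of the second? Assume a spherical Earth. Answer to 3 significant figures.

Mercator is conformal with k = sec φ, so areal scale = k² = sec²φ.
At 73.8°: sec²(73.8°) = 1/0.2790² = 12.85.
At 26.2°: sec²(26.2°) = 1/0.8973² = 1.242.
Ratio = 12.85/1.242 = cos²(26.2°)/cos²(73.8°) ≈ 10.3.

10.3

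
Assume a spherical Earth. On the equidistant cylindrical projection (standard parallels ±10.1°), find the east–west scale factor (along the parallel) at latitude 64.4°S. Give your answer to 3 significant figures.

In the equirectangular projection with standard parallel φ₀ = 10.1° (x = Rλ cos φ₀, y = Rφ), meridians are true-scale (h = 1) and the parallel scale is k = cos φ₀ / cos φ.
k = cos 10.1° / cos 64.4° = 0.9845/0.4321 = 2.278.

2.28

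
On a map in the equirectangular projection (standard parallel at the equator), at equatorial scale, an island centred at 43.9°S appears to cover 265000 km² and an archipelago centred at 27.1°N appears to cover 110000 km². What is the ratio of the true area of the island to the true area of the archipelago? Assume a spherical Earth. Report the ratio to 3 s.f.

Plate carrée has h = 1 and k = sec φ, giving areal scale sec φ; true area = (apparent area) · cos φ.
True area of island: 265000 × cos(43.9°) = 265000 × 0.7206 = 190900 km².
True area of archipelago: 110000 × cos(27.1°) = 110000 × 0.8902 = 97920 km².
Ratio = 190900 / 97920 ≈ 1.95.

1.95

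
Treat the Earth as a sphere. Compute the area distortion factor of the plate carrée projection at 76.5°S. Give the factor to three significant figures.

4.28

Plate carrée maps x = Rλ, y = Rφ. The meridian scale is h = 1 and the parallel scale is k = 1/cos φ = sec φ.
Areal scale = h·k = 1 × sec φ; at 76.5°, h = 1.000, k = 4.284, so h·k = 4.284.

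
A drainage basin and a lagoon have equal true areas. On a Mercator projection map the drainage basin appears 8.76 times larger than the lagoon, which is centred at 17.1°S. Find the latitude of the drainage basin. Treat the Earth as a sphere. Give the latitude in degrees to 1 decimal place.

On Mercator, (apparent₁)/(apparent₂) = sec²φ₁ / sec²φ₂ when true areas are equal.
cos²φ₂ / cos²φ₁ = 8.76  ⇒  cos φ₁ = cos 17.1° / √8.76 = 0.9558/2.960 = 0.3229.
φ₁ = arccos(0.3229) ≈ 71.2°.

71.2°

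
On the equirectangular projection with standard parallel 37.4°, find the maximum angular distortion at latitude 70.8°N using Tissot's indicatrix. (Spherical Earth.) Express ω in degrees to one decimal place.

49.0°

The equidistant cylindrical projection with φ₀ = 37.4° has h = 1 (meridians true) and k = cos φ₀ / cos φ along parallels.
At 70.8°: h = 1.000, k = 2.416; principal scales a = 2.416, b = 1.000.
sin(ω/2) = (a − b)/(a + b) = 1.416/3.416 = 0.4145, so ω = 2 arcsin(0.4145) ≈ 49.0°.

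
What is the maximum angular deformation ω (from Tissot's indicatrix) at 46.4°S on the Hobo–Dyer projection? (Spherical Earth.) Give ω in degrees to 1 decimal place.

16.0°

Hobo–Dyer is a cylindrical equal-area projection with standard parallels at ±37.5°. Cylindrical equal-area (φ₀ = 37.5°): h = cos φ / cos 37.5° along meridians, k = cos 37.5° / cos φ along parallels; h·k = 1.
At 46.4°: h = 0.8692, k = 1.150; principal scales a = 1.150, b = 0.8692.
sin(ω/2) = (a − b)/(a + b) = 0.2812/2.020 = 0.1392, so ω = 2 arcsin(0.1392) ≈ 16.0°.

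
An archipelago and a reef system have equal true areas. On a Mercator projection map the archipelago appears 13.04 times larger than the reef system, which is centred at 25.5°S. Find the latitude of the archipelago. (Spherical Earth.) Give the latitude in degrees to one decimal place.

For equal true areas on Mercator, apparent areas scale as sec²φ, so the ratio is cos²φ₂ / cos²φ₁.
cos²φ₂ / cos²φ₁ = 13.04  ⇒  cos φ₁ = cos 25.5° / √13.04 = 0.9026/3.611 = 0.2499.
φ₁ = arccos(0.2499) ≈ 75.5°.

75.5°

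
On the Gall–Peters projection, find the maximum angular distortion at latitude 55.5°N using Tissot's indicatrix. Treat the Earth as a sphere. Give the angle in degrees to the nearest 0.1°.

25.2°

The Gall–Peters projection is cylindrical equal-area with φ₀ = 45°. Cylindrical equal-area (φ₀ = 45°): h = cos φ / cos 45° along meridians, k = cos 45° / cos φ along parallels; h·k = 1.
At 55.5°: h = 0.8010, k = 1.248; principal scales a = 1.248, b = 0.8010.
sin(ω/2) = (a − b)/(a + b) = 0.4474/2.049 = 0.2183, so ω = 2 arcsin(0.2183) ≈ 25.2°.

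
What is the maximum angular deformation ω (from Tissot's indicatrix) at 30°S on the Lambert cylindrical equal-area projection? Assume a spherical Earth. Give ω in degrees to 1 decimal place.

16.4°

The Lambert cylindrical equal-area projection is the cylindrical equal-area projection with its standard parallel at the equator (φ₀ = 0). A cylindrical equal-area projection with standard parallel φ₀ has meridian scale h = cos φ / cos φ₀ and parallel scale k = cos φ₀ / cos φ (so areas are preserved, h·k = 1).
At 30°: h = 0.8660, k = 1.155; principal scales a = 1.155, b = 0.8660.
sin(ω/2) = (a − b)/(a + b) = 0.2887/2.021 = 0.1429, so ω = 2 arcsin(0.1429) ≈ 16.4°.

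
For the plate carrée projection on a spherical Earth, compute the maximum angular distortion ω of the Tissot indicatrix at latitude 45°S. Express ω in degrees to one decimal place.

In the plate carrée (x = Rλ, y = Rφ), meridians are true-scale (h = 1) and parallels are stretched by k = sec φ.
At 45°: h = 1.000, k = 1.414; principal scales a = 1.414, b = 1.000.
sin(ω/2) = (a − b)/(a + b) = 0.4142/2.414 = 0.1716, so ω = 2 arcsin(0.1716) ≈ 19.8°.

19.8°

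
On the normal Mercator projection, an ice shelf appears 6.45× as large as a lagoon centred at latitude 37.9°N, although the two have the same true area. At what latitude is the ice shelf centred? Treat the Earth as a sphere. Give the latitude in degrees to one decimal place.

For equal true areas on Mercator, apparent areas scale as sec²φ, so the ratio is cos²φ₂ / cos²φ₁.
cos²φ₂ / cos²φ₁ = 6.45  ⇒  cos φ₁ = cos 37.9° / √6.45 = 0.7891/2.540 = 0.3107.
φ₁ = arccos(0.3107) ≈ 71.9°.

71.9°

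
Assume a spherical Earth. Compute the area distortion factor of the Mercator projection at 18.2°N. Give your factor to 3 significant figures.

1.11

The Mercator projection is conformal; its linear scale factor is the same in every direction and equals sec φ = 1/cos φ.
Areal scale = k² = sec²φ = 1/cos²(18.2°) = 1/0.9500² = 1.108.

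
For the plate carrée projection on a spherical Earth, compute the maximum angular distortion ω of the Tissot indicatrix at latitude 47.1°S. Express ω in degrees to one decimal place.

21.9°

For the equirectangular projection with φ₀ = 0 (plate carrée), h = 1 along meridians and k = sec φ along parallels.
At 47.1°: h = 1.000, k = 1.469; principal scales a = 1.469, b = 1.000.
sin(ω/2) = (a − b)/(a + b) = 0.4690/2.469 = 0.1900, so ω = 2 arcsin(0.1900) ≈ 21.9°.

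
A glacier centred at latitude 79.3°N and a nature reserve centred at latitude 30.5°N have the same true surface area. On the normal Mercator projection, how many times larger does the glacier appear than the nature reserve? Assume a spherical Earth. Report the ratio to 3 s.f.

21.5

Mercator is conformal with k = sec φ, so areal scale = k² = sec²φ.
At 79.3°: sec²(79.3°) = 1/0.1857² = 29.01.
At 30.5°: sec²(30.5°) = 1/0.8616² = 1.347.
Ratio = 29.01/1.347 = cos²(30.5°)/cos²(79.3°) ≈ 21.5.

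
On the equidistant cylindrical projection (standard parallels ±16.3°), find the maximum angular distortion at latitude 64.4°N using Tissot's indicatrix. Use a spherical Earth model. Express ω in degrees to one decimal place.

44.6°

The equidistant cylindrical projection with φ₀ = 16.3° has h = 1 (meridians true) and k = cos φ₀ / cos φ along parallels.
At 64.4°: h = 1.000, k = 2.221; principal scales a = 2.221, b = 1.000.
sin(ω/2) = (a − b)/(a + b) = 1.221/3.221 = 0.3791, so ω = 2 arcsin(0.3791) ≈ 44.6°.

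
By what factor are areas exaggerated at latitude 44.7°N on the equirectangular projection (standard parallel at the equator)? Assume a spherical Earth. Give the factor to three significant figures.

For the equirectangular projection with φ₀ = 0 (plate carrée), h = 1 along meridians and k = sec φ along parallels.
Areal scale = h·k = 1 × sec φ; at 44.7°, h = 1.000, k = 1.407, so h·k = 1.407.

1.41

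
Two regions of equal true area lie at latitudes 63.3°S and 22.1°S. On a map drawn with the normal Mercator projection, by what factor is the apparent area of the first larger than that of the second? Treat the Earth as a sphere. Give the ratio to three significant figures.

Mercator is conformal with k = sec φ, so areal scale = k² = sec²φ.
At 63.3°: sec²(63.3°) = 1/0.4493² = 4.953.
At 22.1°: sec²(22.1°) = 1/0.9265² = 1.165.
Ratio = 4.953/1.165 = cos²(22.1°)/cos²(63.3°) ≈ 4.25.

4.25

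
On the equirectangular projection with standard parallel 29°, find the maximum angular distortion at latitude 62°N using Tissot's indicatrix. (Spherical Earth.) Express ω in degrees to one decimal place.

35.1°

In the equirectangular projection with standard parallel φ₀ = 29° (x = Rλ cos φ₀, y = Rφ), meridians are true-scale (h = 1) and the parallel scale is k = cos φ₀ / cos φ.
At 62°: h = 1.000, k = 1.863; principal scales a = 1.863, b = 1.000.
sin(ω/2) = (a − b)/(a + b) = 0.8630/2.863 = 0.3014, so ω = 2 arcsin(0.3014) ≈ 35.1°.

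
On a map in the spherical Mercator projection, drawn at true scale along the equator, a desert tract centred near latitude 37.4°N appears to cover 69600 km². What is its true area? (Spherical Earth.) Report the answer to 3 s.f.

The Mercator projection is conformal; its linear scale factor is the same in every direction and equals sec φ = 1/cos φ.
Areal scale = k² = sec²φ = 1/cos²(37.4°) = 1/0.7944² = 1.585.
True area = apparent / (areal scale) = 69600 / 1.585 ≈ 43900 km².

43900 km²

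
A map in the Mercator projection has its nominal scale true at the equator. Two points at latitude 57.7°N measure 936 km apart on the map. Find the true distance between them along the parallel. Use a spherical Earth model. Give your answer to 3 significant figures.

For Mercator, h = k = sec φ (a conformal cylindrical projection has a single point scale, 1/cos φ).
Along the parallel at 57.7°, map distances are exaggerated by k = sec 57.7° = 1.871.
True distance = 936 / 1.871 = 936 × cos 57.7° ≈ 500 km.

500 km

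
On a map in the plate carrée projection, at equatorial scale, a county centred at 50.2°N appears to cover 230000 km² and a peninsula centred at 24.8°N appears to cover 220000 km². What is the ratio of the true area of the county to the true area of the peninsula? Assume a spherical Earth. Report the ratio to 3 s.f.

On the plate carrée, areal scale = h·k = 1 × sec φ, so true area = apparent × cos φ.
True area of county: 230000 × cos(50.2°) = 230000 × 0.6401 = 147200 km².
True area of peninsula: 220000 × cos(24.8°) = 220000 × 0.9078 = 199700 km².
Ratio = 147200 / 199700 ≈ 0.737.

0.737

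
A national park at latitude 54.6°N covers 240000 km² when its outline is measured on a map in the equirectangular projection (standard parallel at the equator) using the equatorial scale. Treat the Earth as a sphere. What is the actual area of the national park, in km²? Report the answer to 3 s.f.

In the plate carrée (x = Rλ, y = Rφ), meridians are true-scale (h = 1) and parallels are stretched by k = sec φ.
Areal scale = h·k = 1 × sec φ; at 54.6°, h = 1.000, k = 1.726, so h·k = 1.726.
True area = apparent / (areal scale) = 240000 / 1.726 ≈ 139000 km².

139000 km²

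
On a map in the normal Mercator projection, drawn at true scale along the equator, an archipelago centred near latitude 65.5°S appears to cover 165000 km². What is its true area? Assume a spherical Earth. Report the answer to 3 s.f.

28400 km²

The Mercator projection is conformal; its linear scale factor is the same in every direction and equals sec φ = 1/cos φ.
Areal scale = k² = sec²φ = 1/cos²(65.5°) = 1/0.4147² = 5.815.
True area = apparent / (areal scale) = 165000 / 5.815 ≈ 28400 km².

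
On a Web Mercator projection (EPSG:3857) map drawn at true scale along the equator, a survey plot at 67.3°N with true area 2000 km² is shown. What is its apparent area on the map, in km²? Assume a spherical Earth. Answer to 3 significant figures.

The Mercator projection is conformal; its linear scale factor is the same in every direction and equals sec φ = 1/cos φ.
Areal scale = k² = sec²φ = 1/cos²(67.3°) = 1/0.3859² = 6.715.
Apparent area = 2000 × 6.715 ≈ 13400 km².

13400 km²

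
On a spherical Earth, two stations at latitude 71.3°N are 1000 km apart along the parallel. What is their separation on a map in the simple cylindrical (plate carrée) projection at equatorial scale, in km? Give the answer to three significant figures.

In the plate carrée (x = Rλ, y = Rφ), meridians are true-scale (h = 1) and parallels are stretched by k = sec φ.
Along the parallel, k = sec 71.3° = 1/0.3206 = 3.119.
Map distance = 1000 × 3.119 ≈ 3120 km.

3120 km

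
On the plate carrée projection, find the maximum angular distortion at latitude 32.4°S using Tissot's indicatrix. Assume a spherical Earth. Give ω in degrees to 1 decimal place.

9.7°

Plate carrée maps x = Rλ, y = Rφ. The meridian scale is h = 1 and the parallel scale is k = 1/cos φ = sec φ.
At 32.4°: h = 1.000, k = 1.184; principal scales a = 1.184, b = 1.000.
sin(ω/2) = (a − b)/(a + b) = 0.1844/2.184 = 0.08441, so ω = 2 arcsin(0.08441) ≈ 9.7°.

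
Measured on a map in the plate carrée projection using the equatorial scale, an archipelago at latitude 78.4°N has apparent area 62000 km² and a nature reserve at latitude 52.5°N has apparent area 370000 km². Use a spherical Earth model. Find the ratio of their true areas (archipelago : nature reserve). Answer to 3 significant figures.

On the plate carrée, areal scale = h·k = 1 × sec φ, so true area = apparent × cos φ.
True area of archipelago: 62000 × cos(78.4°) = 62000 × 0.2011 = 12470 km².
True area of nature reserve: 370000 × cos(52.5°) = 370000 × 0.6088 = 225200 km².
Ratio = 12470 / 225200 ≈ 0.0553.

0.0553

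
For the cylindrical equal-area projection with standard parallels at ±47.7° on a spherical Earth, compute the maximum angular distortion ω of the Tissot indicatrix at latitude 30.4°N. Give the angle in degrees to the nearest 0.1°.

28.1°

A cylindrical equal-area projection with standard parallel φ₀ has meridian scale h = cos φ / cos φ₀ and parallel scale k = cos φ₀ / cos φ (so areas are preserved, h·k = 1).
At 30.4°: h = 1.282, k = 0.7803; principal scales a = 1.282, b = 0.7803.
sin(ω/2) = (a − b)/(a + b) = 0.5013/2.062 = 0.2431, so ω = 2 arcsin(0.2431) ≈ 28.1°.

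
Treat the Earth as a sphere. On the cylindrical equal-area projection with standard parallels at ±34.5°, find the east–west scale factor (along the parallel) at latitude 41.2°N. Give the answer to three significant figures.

Cylindrical equal-area (φ₀ = 34.5°): h = cos φ / cos 34.5° along meridians, k = cos 34.5° / cos φ along parallels; h·k = 1.
k = cos 34.5° / cos 41.2° = 0.8241/0.7524 = 1.095.

1.10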